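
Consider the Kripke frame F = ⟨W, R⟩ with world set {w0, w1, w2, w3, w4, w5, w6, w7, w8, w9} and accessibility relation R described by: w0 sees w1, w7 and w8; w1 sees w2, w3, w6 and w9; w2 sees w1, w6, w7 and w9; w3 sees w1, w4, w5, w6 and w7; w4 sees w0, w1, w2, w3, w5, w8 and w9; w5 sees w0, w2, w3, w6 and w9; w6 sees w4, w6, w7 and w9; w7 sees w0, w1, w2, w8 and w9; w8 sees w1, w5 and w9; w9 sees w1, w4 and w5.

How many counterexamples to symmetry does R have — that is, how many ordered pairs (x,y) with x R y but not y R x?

24

Enumerating: (w0,w1), (w0,w8), (w1,w6), (w2,w6), (w2,w9), (w3,w6), (w3,w7), (w4,w0), (w4,w1), (w4,w2), (w4,w5), (w4,w8), … and 12 more.
Total: 24.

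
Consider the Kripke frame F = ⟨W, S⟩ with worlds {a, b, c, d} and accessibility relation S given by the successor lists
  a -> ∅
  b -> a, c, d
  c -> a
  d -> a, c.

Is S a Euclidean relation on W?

No

Euclidean: no — b S a and b S c, but not a S c.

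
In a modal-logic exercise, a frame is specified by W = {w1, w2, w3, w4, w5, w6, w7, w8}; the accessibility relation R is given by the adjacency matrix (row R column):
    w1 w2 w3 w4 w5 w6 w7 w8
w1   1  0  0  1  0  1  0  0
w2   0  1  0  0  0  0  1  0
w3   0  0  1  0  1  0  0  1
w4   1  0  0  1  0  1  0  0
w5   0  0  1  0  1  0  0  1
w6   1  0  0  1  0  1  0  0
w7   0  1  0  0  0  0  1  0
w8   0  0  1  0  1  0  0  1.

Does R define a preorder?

Yes

Reflexive: yes — every world is R-related to itself.
Transitive: yes — every two-step R-path is closed by a direct edge.
So R is a preorder.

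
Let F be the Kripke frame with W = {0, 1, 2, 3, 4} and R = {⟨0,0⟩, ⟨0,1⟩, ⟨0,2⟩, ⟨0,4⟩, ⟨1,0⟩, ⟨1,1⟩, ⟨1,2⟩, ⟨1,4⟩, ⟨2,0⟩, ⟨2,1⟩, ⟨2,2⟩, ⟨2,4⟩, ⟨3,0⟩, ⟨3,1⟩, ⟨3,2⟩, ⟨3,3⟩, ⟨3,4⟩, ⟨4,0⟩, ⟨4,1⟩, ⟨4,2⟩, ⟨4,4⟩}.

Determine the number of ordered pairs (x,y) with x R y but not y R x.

4

Enumerating: (3,0), (3,1), (3,2), (3,4).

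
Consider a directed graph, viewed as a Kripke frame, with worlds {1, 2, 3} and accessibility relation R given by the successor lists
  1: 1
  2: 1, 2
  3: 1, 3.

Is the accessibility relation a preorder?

Yes

Reflexive: yes — every world is R-related to itself.
Transitive: yes — every two-step R-path is closed by a direct edge.
So R is a preorder.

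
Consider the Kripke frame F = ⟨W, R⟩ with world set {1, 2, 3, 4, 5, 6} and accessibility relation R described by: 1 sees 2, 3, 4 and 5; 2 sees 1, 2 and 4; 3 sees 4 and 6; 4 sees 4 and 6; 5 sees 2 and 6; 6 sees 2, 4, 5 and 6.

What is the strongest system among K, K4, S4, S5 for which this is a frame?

Transitive (axiom 4): no — 1 R 3 and 3 R 6, but not 1 R 6.
Reflexive (axiom T): no — 1 is not related to itself.
Euclidean (axiom 5): no — 1 R 2 and 1 R 3, but not 2 R 3.
So F validates K; K4 would additionally require R to be transitive. The strongest is K.

K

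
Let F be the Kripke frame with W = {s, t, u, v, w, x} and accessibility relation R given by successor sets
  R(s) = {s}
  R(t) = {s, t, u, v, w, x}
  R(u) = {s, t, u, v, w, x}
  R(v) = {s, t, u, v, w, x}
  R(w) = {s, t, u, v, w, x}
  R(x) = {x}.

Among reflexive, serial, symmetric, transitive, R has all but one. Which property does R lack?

Reflexive: yes — every world is R-related to itself.
Serial: yes — every world has a successor (e.g. s R s).
Symmetric: no — t R s but not s R t.
Transitive: yes — every two-step R-path is closed by a direct edge.
Only symmetric fails.

symmetric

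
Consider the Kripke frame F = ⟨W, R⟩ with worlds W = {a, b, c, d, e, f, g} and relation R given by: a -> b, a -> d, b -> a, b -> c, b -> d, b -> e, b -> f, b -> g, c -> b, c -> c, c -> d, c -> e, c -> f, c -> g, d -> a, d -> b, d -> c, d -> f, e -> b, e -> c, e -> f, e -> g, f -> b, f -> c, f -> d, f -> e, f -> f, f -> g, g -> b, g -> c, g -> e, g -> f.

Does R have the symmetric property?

Symmetric: yes — every pair in R has its reverse in R.

Yes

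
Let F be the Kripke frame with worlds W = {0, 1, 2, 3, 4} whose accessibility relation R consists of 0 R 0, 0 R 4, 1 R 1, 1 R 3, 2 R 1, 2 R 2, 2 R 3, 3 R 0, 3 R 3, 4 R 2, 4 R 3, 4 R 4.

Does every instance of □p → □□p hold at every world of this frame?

No

By correspondence theory, 4 is valid on a frame iff R is transitive.
Transitive: no — 0 R 4 and 4 R 2, but not 0 R 2.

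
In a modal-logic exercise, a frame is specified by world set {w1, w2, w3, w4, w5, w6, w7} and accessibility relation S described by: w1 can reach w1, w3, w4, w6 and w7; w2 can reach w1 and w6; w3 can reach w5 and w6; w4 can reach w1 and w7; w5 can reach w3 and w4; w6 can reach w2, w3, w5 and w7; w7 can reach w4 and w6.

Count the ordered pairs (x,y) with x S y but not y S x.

Enumerating: (w1,w3), (w1,w6), (w1,w7), (w2,w1), (w5,w4), (w6,w5).

6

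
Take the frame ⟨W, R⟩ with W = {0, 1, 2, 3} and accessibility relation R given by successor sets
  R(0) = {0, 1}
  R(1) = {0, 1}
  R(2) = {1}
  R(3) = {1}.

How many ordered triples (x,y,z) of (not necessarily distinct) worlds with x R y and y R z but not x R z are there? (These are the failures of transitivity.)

Enumerating: (2,1,0), (3,1,0).

2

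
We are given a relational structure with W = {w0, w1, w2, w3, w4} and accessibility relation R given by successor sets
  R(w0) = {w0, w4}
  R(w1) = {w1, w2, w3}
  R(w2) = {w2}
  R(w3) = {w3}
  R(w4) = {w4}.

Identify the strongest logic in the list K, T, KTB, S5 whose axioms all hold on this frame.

Reflexive (axiom T): yes — every world is R-related to itself.
Symmetric (axiom B): no — w0 R w4 but not w4 R w0.
Euclidean (axiom 5): no — w1 R w2 and w1 R w3, but not w2 R w3.
So F validates K, T; KTB would additionally require R to be symmetric. The strongest is T.

T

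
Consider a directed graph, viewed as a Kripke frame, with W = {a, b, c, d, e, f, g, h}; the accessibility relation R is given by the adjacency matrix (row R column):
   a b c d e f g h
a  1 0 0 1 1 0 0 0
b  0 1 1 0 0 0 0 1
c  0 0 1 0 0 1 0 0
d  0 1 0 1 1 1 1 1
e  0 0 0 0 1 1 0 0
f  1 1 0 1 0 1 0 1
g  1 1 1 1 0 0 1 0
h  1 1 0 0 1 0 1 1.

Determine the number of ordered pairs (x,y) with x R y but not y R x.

17

Enumerating: (a,d), (a,e), (b,c), (c,f), (d,b), (d,e), (d,h), (e,f), (f,a), (f,b), (f,h), (g,a), (g,b), (g,c), (h,a), (h,e), (h,g).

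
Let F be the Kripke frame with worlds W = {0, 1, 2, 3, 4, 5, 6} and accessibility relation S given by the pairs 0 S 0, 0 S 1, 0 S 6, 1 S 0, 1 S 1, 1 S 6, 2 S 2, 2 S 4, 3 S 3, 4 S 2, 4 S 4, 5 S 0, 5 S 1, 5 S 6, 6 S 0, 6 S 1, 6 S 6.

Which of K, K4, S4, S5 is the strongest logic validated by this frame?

Transitive (axiom 4): yes — every two-step S-path is closed by a direct edge.
Reflexive (axiom T): no — 5 is not related to itself.
Euclidean (axiom 5): yes — any two successors of a common world are S-related.
So F validates K, K4; S4 would additionally require S to be reflexive. The strongest is K4.

K4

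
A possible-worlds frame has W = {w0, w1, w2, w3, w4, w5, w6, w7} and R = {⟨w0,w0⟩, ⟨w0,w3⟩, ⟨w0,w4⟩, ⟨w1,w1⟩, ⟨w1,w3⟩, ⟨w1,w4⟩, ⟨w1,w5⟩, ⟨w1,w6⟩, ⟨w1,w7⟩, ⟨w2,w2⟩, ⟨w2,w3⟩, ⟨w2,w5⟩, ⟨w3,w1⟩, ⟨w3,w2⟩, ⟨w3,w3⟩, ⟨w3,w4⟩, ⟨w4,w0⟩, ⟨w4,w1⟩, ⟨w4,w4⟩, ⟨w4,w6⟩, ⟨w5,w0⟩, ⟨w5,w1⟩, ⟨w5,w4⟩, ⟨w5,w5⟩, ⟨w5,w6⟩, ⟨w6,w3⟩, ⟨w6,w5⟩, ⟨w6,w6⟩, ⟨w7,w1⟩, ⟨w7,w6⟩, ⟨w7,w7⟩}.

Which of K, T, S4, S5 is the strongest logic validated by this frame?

Reflexive (axiom T): yes — every world is R-related to itself.
Transitive (axiom 4): no — w0 R w3 and w3 R w1, but not w0 R w1.
Euclidean (axiom 5): no — w0 R w4 and w0 R w3, but not w4 R w3.
So F validates K, T; S4 would additionally require R to be transitive. The strongest is T.

T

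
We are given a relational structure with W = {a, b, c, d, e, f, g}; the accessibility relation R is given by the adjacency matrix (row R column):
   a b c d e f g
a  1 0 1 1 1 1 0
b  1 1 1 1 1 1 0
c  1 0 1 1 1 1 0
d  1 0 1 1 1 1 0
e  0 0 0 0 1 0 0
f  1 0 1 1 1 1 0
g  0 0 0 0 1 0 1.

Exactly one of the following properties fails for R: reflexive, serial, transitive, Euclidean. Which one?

Euclidean

Reflexive: yes — every world is R-related to itself.
Serial: yes — every world has a successor (e.g. a R a).
Transitive: yes — every two-step R-path is closed by a direct edge.
Euclidean: no — a R e and a R c, but not e R c.
Only Euclidean fails.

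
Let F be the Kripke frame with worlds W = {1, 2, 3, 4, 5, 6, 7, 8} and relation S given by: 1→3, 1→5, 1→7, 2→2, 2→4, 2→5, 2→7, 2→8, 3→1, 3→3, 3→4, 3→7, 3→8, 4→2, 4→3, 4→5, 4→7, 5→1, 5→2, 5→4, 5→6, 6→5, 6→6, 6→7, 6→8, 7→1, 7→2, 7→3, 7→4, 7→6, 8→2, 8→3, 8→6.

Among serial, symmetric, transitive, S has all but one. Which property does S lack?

transitive

Serial: yes — every world has a successor (e.g. 1 S 3).
Symmetric: yes — every pair in S has its reverse in S.
Transitive: no — 1 S 3 and 3 S 4, but not 1 S 4.
Only transitive fails.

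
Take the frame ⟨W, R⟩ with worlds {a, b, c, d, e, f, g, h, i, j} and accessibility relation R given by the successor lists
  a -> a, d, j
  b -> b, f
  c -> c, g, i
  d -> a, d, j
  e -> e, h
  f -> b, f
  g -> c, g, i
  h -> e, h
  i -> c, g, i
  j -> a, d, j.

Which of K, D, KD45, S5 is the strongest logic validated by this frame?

S5

Serial (axiom D): yes — every world has a successor (e.g. a R a).
Euclidean (axiom 5): yes — any two successors of a common world are R-related.
Transitive (axiom 4): yes — every two-step R-path is closed by a direct edge.
Reflexive (axiom T): yes — every world is R-related to itself.
So F validates K, D, KD45, S5. The strongest is S5.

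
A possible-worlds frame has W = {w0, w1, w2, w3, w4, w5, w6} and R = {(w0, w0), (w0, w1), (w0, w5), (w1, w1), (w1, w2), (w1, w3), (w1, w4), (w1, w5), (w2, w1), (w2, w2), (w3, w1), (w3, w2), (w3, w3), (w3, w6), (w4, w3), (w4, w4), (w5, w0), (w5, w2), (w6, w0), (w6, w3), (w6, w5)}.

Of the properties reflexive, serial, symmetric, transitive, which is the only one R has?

Reflexive: no — w5 is not related to itself.
Serial: yes — every world has a successor (e.g. w0 R w0).
Symmetric: no — w0 R w1 but not w1 R w0.
Transitive: no — w0 R w1 and w1 R w2, but not w0 R w2.
Only serial holds.

serial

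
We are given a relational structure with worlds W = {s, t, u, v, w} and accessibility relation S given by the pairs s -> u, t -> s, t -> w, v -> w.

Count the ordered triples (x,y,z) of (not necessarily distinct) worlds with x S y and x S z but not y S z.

Enumerating: (s,u,u), (t,s,s), (t,s,w), (t,w,s), (t,w,w), (v,w,w).

6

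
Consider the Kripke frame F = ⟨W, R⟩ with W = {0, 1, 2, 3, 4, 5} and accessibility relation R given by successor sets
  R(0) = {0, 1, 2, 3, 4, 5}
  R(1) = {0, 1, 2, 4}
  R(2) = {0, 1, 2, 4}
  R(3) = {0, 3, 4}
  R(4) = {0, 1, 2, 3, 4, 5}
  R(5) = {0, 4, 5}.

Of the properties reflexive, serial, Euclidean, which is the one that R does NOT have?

Reflexive: yes — every world is R-related to itself.
Serial: yes — every world has a successor (e.g. 0 R 0).
Euclidean: no — 0 R 1 and 0 R 3, but not 1 R 3.
Only Euclidean fails.

Euclidean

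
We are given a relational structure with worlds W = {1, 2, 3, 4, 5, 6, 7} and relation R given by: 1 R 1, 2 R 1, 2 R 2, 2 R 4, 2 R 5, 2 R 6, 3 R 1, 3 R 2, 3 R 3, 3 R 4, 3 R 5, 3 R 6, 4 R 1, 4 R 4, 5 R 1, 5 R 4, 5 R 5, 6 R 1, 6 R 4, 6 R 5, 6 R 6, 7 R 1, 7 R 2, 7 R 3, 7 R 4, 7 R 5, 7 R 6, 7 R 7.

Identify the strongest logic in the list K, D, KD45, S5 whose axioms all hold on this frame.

D

Serial (axiom D): yes — every world has a successor (e.g. 1 R 1).
Euclidean (axiom 5): no — 2 R 1 and 2 R 4, but not 1 R 4.
Transitive (axiom 4): yes — every two-step R-path is closed by a direct edge.
Reflexive (axiom T): yes — every world is R-related to itself.
So F validates K, D; KD45 would additionally require R to be Euclidean. The strongest is D.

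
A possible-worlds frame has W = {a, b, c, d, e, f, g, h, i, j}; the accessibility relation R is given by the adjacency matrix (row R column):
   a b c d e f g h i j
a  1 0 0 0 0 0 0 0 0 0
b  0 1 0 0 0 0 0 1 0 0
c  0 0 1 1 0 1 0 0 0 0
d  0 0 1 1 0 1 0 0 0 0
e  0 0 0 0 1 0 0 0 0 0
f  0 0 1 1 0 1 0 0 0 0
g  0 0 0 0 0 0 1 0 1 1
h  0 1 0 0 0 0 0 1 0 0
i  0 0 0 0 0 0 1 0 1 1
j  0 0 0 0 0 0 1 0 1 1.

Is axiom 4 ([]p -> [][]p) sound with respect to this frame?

Yes

By correspondence theory, 4 is valid on a frame iff R is transitive.
Transitive: yes — every two-step R-path is closed by a direct edge.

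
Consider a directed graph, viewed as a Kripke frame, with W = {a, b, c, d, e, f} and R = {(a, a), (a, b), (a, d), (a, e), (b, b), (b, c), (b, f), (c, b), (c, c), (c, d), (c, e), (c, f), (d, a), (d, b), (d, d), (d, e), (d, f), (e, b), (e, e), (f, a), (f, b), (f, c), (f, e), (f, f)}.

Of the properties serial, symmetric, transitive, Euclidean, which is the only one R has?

serial

Serial: yes — every world has a successor (e.g. a R a).
Symmetric: no — a R b but not b R a.
Transitive: no — a R b and b R c, but not a R c.
Euclidean: no — a R b and a R d, but not b R d.
Only serial holds.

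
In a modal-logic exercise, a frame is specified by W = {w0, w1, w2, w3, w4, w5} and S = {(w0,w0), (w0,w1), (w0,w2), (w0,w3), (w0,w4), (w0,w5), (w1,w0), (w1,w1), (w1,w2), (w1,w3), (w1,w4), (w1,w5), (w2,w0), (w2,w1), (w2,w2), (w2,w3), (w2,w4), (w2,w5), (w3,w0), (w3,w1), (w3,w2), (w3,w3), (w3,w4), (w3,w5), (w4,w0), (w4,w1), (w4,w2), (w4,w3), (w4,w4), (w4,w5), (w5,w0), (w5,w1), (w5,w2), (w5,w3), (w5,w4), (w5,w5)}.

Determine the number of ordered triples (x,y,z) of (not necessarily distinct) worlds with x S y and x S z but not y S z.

S is Euclidean; there are no such tuples.

0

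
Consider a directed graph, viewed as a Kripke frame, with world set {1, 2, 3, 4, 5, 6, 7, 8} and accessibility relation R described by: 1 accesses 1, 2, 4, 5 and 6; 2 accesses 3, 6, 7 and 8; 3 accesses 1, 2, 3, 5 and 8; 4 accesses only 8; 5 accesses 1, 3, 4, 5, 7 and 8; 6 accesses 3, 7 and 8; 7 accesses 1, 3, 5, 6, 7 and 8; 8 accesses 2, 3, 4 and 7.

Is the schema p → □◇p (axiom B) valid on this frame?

No

Axiom B corresponds to the accessibility relation being symmetric.
Symmetric: no — 1 R 2 but not 2 R 1.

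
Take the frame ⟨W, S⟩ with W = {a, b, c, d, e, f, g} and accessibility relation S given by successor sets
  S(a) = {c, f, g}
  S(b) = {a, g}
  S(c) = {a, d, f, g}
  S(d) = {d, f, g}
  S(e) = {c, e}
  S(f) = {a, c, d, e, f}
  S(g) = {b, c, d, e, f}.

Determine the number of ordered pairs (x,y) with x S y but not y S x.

Enumerating: (a,g), (b,a), (c,d), (e,c), (f,e), (g,e), (g,f).

7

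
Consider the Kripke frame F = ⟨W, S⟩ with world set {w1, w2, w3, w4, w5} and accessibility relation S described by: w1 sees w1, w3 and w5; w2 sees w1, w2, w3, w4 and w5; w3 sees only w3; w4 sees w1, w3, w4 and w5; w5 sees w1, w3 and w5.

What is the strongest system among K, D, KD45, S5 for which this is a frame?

D

Serial (axiom D): yes — every world has a successor (e.g. w1 S w1).
Euclidean (axiom 5): no — w1 S w3 and w1 S w5, but not w3 S w5.
Transitive (axiom 4): yes — every two-step S-path is closed by a direct edge.
Reflexive (axiom T): yes — every world is S-related to itself.
So F validates K, D; KD45 would additionally require S to be Euclidean. The strongest is D.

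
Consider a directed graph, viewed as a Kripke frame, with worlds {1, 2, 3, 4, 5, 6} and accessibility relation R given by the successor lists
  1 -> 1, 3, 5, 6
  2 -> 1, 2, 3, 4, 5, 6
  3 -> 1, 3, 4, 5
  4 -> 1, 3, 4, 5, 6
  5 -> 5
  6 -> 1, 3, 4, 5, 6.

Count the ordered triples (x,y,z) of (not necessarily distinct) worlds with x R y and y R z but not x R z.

Enumerating: (1,3,4), (1,6,4), (3,1,6), (3,4,6).

4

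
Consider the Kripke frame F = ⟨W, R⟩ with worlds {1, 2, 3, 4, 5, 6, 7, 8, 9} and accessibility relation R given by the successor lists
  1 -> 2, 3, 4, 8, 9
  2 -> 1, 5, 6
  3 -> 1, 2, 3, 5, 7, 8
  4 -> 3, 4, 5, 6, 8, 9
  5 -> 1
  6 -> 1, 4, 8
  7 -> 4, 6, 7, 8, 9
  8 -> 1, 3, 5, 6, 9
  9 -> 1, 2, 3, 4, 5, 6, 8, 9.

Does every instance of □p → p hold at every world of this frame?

No

Axiom T corresponds to the accessibility relation being reflexive.
Reflexive: no — 1 is not related to itself.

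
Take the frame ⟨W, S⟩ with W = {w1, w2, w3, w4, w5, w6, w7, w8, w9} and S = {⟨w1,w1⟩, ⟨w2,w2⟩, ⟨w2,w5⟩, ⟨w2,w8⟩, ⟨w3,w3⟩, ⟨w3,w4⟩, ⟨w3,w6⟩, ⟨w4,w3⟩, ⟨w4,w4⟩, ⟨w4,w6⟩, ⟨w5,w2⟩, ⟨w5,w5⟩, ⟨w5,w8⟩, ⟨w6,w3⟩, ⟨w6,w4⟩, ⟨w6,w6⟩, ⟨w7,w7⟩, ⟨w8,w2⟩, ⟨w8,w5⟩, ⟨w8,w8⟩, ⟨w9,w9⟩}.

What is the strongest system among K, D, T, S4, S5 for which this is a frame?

S5

Serial (axiom D): yes — every world has a successor (e.g. w1 S w1).
Reflexive (axiom T): yes — every world is S-related to itself.
Transitive (axiom 4): yes — every two-step S-path is closed by a direct edge.
Euclidean (axiom 5): yes — any two successors of a common world are S-related.
So F validates K, D, T, S4, S5. The strongest is S5.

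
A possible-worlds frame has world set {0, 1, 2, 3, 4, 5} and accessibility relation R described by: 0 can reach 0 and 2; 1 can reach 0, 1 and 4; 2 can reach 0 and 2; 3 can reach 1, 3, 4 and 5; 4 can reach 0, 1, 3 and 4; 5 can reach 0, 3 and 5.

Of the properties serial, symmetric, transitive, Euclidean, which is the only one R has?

Serial: yes — every world has a successor (e.g. 0 R 0).
Symmetric: no — 1 R 0 but not 0 R 1.
Transitive: no — 1 R 0 and 0 R 2, but not 1 R 2.
Euclidean: no — 1 R 0 and 1 R 4, but not 0 R 4.
Only serial holds.

serial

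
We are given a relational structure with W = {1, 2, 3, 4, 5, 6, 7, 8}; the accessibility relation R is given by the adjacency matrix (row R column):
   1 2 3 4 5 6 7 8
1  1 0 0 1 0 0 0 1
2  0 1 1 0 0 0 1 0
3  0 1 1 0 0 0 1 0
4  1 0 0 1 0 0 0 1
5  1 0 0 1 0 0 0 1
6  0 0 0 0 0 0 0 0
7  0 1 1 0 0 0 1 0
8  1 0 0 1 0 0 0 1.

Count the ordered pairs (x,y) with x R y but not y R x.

Enumerating: (5,1), (5,4), (5,8).

3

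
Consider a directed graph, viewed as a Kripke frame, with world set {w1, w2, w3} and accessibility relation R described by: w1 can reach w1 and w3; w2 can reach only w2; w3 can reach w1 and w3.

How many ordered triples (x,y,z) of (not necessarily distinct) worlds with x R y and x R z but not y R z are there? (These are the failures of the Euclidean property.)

R is Euclidean; there are no such tuples.

0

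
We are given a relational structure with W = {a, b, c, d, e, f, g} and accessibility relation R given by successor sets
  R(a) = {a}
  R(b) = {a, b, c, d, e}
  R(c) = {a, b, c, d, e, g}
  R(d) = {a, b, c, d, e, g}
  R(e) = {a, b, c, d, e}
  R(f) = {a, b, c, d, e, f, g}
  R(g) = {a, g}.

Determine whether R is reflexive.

Yes

Reflexive: yes — every world is R-related to itself.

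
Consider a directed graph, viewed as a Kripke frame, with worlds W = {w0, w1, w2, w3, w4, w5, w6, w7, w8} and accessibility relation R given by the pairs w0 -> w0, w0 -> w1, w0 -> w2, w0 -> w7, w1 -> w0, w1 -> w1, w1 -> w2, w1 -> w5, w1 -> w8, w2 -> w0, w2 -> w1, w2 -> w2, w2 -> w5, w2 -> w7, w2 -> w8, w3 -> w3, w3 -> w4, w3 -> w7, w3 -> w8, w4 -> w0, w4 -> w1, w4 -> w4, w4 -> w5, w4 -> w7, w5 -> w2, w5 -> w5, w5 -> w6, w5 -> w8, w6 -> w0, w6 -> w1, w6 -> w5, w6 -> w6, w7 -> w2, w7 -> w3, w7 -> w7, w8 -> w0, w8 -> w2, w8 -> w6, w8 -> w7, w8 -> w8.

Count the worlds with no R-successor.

0

R is serial; there are no such worlds.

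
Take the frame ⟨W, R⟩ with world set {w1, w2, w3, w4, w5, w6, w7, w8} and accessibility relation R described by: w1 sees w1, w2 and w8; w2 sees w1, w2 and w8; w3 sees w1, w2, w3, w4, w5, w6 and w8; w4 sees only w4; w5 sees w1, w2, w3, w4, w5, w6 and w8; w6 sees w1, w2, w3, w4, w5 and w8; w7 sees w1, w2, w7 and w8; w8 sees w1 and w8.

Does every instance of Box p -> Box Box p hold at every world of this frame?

The schema 4 characterises exactly the transitive frames.
Transitive: no — w8 R w1 and w1 R w2, but not w8 R w2.

No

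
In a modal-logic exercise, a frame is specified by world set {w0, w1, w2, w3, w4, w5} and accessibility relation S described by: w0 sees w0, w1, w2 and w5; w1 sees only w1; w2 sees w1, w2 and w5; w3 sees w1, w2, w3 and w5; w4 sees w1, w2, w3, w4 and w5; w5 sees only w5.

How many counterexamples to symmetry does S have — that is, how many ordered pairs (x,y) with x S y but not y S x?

12

Enumerating: (w0,w1), (w0,w2), (w0,w5), (w2,w1), (w2,w5), (w3,w1), (w3,w2), (w3,w5), (w4,w1), (w4,w2), (w4,w3), (w4,w5).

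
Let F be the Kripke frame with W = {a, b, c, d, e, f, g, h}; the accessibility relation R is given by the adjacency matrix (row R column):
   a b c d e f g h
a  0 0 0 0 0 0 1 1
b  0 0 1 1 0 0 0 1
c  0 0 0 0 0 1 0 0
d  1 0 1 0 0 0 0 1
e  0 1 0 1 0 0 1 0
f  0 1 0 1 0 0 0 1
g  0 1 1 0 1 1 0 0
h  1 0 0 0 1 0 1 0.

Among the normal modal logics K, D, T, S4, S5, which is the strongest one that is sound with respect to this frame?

Serial (axiom D): yes — every world has a successor (e.g. a R g).
Reflexive (axiom T): no — a is not related to itself.
Transitive (axiom 4): no — a R g and g R b, but not a R b.
Euclidean (axiom 5): no — a R g and a R h, but not g R h.
So F validates K, D; T would additionally require R to be reflexive. The strongest is D.

D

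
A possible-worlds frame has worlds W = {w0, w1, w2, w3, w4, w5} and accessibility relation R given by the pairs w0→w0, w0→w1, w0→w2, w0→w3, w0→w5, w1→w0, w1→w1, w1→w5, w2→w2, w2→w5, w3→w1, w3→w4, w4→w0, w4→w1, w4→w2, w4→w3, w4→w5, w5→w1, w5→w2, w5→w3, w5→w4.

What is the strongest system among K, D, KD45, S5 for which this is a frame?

Serial (axiom D): yes — every world has a successor (e.g. w0 R w0).
Euclidean (axiom 5): no — w0 R w1 and w0 R w2, but not w1 R w2.
Transitive (axiom 4): no — w0 R w3 and w3 R w4, but not w0 R w4.
Reflexive (axiom T): no — w3 is not related to itself.
So F validates K, D; KD45 would additionally require R to be Euclidean and transitive. The strongest is D.

D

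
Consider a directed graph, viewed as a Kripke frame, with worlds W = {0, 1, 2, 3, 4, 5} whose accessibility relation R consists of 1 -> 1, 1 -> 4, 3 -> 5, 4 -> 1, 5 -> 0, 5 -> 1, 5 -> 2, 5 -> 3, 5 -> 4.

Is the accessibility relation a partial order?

No

Reflexive: no — 0 is not related to itself.
Transitive: no — 3 R 5 and 5 R 0, but not 3 R 0.
Antisymmetric: no — 1 R 4 and 4 R 1 with 1 ≠ 4.
So R is not a partial order.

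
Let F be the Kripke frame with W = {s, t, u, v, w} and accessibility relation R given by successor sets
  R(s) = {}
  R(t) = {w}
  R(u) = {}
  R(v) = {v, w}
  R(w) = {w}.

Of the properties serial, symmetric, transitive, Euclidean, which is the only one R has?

transitive

Serial: no — s has no R-successor.
Symmetric: no — t R w but not w R t.
Transitive: yes — every two-step R-path is closed by a direct edge.
Euclidean: no — v R w and v R v, but not w R v.
Only transitive holds.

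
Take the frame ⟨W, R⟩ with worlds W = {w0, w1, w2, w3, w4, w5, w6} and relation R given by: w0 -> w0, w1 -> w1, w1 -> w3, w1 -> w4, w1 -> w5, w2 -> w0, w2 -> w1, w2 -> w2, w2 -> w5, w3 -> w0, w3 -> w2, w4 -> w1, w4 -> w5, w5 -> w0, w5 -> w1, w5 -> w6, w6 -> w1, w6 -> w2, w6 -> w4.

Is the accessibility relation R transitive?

No

Transitive: no — w1 R w3 and w3 R w0, but not w1 R w0.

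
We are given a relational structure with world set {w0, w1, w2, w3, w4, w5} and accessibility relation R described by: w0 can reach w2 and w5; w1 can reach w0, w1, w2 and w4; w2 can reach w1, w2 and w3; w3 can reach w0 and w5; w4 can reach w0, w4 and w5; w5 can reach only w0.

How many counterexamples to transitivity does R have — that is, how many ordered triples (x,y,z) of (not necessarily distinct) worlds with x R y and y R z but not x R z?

Enumerating: (w0,w2,w1), (w0,w2,w3), (w0,w5,w0), (w1,w0,w5), (w1,w2,w3), (w1,w4,w5), (w2,w1,w0), (w2,w1,w4), (w2,w3,w0), (w2,w3,w5), (w3,w0,w2), (w4,w0,w2), (w5,w0,w2), (w5,w0,w5).

14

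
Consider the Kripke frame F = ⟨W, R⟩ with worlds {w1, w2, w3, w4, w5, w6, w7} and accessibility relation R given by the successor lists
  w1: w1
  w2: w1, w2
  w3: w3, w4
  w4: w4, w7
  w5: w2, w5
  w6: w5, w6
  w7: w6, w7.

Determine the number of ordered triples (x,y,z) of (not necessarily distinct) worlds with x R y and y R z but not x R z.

5

Enumerating: (w3,w4,w7), (w4,w7,w6), (w5,w2,w1), (w6,w5,w2), (w7,w6,w5).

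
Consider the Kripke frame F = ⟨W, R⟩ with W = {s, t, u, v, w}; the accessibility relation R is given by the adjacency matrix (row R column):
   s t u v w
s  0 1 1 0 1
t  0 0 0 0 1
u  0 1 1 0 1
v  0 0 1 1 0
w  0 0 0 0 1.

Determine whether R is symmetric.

Symmetric: no — s R t but not t R s.

No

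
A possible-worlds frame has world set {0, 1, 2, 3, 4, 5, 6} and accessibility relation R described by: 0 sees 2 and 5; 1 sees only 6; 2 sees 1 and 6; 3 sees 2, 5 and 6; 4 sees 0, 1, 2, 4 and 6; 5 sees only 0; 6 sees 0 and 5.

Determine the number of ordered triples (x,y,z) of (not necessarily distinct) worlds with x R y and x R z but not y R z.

Enumerating: (0,2,2), (0,2,5), (0,5,2), (0,5,5), (1,6,6), (2,1,1), (2,6,1), (2,6,6), (3,2,2), (3,2,5), (3,5,2), (3,5,5), … and 21 more.
Total: 33.

33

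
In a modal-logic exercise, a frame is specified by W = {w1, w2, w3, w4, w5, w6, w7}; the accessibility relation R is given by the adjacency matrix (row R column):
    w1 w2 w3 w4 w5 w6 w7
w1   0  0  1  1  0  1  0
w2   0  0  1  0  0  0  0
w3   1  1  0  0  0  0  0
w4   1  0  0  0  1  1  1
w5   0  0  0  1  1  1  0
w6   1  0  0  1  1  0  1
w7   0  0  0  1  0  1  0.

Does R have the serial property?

Serial: yes — every world has a successor (e.g. w1 R w3).

Yes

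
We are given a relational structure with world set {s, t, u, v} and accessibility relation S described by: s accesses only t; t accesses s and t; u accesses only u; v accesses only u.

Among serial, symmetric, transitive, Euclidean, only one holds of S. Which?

serial

Serial: yes — every world has a successor (e.g. s S t).
Symmetric: no — v S u but not u S v.
Transitive: no — s S t and t S s, but not s S s.
Euclidean: no — t S s and t S s, but not s S s.
Only serial holds.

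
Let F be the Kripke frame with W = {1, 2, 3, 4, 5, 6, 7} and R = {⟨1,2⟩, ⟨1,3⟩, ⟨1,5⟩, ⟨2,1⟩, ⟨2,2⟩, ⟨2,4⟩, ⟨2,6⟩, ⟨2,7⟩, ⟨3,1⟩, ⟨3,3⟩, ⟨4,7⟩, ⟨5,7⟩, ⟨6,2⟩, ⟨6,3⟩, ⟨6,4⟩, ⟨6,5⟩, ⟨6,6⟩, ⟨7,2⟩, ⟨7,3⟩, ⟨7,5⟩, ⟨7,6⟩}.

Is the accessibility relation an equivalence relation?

No

Reflexive: no — 1 is not related to itself.
Symmetric: no — 1 R 5 but not 5 R 1.
Transitive: no — 1 R 2 and 2 R 4, but not 1 R 4.
So R is not an equivalence relation.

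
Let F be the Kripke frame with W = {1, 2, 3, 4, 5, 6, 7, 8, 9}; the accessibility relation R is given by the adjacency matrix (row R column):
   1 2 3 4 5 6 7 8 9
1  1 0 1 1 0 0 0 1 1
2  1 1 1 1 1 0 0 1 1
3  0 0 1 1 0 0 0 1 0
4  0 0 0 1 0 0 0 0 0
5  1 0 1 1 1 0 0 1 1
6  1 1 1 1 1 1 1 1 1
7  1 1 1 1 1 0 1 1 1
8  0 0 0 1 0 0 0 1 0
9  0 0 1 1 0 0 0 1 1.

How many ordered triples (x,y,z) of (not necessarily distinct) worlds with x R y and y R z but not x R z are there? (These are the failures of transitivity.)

R is transitive; there are no such tuples.

0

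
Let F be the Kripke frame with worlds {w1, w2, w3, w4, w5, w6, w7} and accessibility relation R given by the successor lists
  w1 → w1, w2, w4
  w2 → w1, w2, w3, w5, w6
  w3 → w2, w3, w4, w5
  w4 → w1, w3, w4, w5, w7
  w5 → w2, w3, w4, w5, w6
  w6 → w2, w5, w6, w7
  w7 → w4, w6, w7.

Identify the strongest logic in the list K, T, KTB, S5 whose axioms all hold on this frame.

KTB

Reflexive (axiom T): yes — every world is R-related to itself.
Symmetric (axiom B): yes — every pair in R has its reverse in R.
Euclidean (axiom 5): no — w1 R w2 and w1 R w4, but not w2 R w4.
So F validates K, T, KTB; S5 would additionally require R to be Euclidean. The strongest is KTB.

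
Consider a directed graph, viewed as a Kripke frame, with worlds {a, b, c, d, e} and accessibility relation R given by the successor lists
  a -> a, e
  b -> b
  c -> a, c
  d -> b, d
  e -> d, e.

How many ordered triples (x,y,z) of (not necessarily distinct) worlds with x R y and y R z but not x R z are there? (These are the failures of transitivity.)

Enumerating: (a,e,d), (c,a,e), (e,d,b).

3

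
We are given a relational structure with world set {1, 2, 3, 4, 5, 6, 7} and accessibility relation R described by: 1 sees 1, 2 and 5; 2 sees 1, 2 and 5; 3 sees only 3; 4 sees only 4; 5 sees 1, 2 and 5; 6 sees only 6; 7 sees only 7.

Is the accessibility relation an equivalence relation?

Yes

Reflexive: yes — every world is R-related to itself.
Symmetric: yes — every pair in R has its reverse in R.
Transitive: yes — every two-step R-path is closed by a direct edge.
So R is an equivalence relation.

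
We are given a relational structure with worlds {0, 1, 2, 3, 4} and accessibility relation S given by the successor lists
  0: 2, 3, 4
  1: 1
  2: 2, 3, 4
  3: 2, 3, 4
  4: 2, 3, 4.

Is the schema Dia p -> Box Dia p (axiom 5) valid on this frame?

The schema 5 characterises exactly the Euclidean frames.
Euclidean: yes — any two successors of a common world are S-related.

Yes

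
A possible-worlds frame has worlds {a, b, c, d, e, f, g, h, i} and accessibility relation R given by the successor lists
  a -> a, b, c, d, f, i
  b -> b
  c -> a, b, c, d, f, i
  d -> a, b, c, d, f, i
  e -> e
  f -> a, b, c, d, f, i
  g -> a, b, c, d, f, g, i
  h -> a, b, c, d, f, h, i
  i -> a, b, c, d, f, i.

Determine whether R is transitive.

Yes

Transitive: yes — every two-step R-path is closed by a direct edge.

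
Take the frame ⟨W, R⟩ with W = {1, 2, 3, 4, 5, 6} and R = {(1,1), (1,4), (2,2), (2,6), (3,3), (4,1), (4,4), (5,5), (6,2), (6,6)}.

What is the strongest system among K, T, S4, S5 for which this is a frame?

Reflexive (axiom T): yes — every world is R-related to itself.
Transitive (axiom 4): yes — every two-step R-path is closed by a direct edge.
Euclidean (axiom 5): yes — any two successors of a common world are R-related.
So F validates K, T, S4, S5. The strongest is S5.

S5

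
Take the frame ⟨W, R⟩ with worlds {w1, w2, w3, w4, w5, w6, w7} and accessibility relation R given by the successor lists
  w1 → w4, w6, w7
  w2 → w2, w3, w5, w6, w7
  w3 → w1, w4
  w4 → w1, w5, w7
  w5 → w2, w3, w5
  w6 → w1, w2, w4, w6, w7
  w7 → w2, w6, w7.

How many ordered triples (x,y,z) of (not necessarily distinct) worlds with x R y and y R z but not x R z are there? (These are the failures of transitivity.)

Enumerating: (w1,w4,w1), (w1,w4,w5), (w1,w6,w1), (w1,w6,w2), (w1,w7,w2), (w2,w3,w1), (w2,w3,w4), (w2,w6,w1), (w2,w6,w4), (w3,w1,w6), (w3,w1,w7), (w3,w4,w5), … and 18 more.
Total: 30.

30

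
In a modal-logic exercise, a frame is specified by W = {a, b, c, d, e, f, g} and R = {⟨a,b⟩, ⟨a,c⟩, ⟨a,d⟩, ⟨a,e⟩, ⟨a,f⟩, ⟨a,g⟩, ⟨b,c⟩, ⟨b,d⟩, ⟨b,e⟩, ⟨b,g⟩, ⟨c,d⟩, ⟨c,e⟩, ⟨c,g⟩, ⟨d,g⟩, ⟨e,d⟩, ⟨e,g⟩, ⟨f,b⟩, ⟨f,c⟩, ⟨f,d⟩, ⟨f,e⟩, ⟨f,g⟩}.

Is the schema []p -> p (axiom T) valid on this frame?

No

Axiom T corresponds to the accessibility relation being reflexive.
Reflexive: no — a is not related to itself.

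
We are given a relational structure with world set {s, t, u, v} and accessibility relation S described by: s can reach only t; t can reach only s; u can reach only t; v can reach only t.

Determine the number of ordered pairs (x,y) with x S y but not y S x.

2

Enumerating: (u,t), (v,t).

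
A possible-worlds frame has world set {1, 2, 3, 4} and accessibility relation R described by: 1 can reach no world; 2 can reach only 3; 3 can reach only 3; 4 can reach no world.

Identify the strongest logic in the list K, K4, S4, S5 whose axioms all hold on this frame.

K4

Transitive (axiom 4): yes — every two-step R-path is closed by a direct edge.
Reflexive (axiom T): no — 1 is not related to itself.
Euclidean (axiom 5): yes — any two successors of a common world are R-related.
So F validates K, K4; S4 would additionally require R to be reflexive. The strongest is K4.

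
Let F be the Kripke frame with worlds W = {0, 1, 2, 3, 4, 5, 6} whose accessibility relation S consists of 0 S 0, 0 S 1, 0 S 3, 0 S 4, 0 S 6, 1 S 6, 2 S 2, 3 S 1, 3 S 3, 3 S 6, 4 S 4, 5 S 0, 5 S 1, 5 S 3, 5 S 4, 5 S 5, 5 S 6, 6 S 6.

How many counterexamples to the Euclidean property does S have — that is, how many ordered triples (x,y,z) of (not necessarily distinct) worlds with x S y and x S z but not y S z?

Enumerating: (0,1,0), (0,1,1), (0,1,3), (0,1,4), (0,3,0), (0,3,4), (0,4,0), (0,4,1), (0,4,3), (0,4,6), (0,6,0), (0,6,1), … and 25 more.
Total: 37.

37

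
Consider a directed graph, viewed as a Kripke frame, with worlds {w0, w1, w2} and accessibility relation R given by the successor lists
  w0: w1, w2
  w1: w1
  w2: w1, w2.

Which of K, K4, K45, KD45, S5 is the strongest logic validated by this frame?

K4

Transitive (axiom 4): yes — every two-step R-path is closed by a direct edge.
Euclidean (axiom 5): no — w0 R w1 and w0 R w2, but not w1 R w2.
Serial (axiom D): yes — every world has a successor (e.g. w0 R w1).
Reflexive (axiom T): no — w0 is not related to itself.
So F validates K, K4; K45 would additionally require R to be Euclidean. The strongest is K4.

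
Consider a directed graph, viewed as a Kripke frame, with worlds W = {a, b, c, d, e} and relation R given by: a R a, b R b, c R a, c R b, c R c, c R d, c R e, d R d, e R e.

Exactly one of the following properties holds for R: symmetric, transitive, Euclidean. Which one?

transitive

Symmetric: no — c R a but not a R c.
Transitive: yes — every two-step R-path is closed by a direct edge.
Euclidean: no — c R a and c R b, but not a R b.
Only transitive holds.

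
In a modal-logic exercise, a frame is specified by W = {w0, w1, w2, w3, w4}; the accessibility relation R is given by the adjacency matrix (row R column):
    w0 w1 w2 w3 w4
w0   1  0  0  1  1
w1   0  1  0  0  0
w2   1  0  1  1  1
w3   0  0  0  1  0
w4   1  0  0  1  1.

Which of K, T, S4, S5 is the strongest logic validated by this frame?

Reflexive (axiom T): yes — every world is R-related to itself.
Transitive (axiom 4): yes — every two-step R-path is closed by a direct edge.
Euclidean (axiom 5): no — w0 R w3 and w0 R w4, but not w3 R w4.
So F validates K, T, S4; S5 would additionally require R to be Euclidean. The strongest is S4.

S4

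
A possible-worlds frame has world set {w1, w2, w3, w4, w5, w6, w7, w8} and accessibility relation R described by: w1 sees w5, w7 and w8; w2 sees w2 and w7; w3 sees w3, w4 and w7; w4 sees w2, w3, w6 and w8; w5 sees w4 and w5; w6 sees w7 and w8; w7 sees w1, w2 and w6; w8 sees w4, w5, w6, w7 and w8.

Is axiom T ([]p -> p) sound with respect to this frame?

No

Axiom T corresponds to the accessibility relation being reflexive.
Reflexive: no — w1 is not related to itself.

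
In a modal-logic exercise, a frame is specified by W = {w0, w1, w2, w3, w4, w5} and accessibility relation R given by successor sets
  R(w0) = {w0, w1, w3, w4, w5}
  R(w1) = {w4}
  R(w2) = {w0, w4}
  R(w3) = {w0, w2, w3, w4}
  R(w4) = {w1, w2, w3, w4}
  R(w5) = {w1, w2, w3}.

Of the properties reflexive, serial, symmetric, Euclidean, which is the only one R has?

Reflexive: no — w1 is not related to itself.
Serial: yes — every world has a successor (e.g. w0 R w0).
Symmetric: no — w0 R w1 but not w1 R w0.
Euclidean: no — w0 R w1 and w0 R w3, but not w1 R w3.
Only serial holds.

serial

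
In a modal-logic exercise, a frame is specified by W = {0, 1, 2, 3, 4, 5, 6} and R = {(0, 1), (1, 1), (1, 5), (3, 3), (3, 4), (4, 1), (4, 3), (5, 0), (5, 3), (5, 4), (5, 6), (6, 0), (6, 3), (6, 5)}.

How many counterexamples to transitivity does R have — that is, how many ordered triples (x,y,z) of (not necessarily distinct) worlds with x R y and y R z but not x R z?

15

Enumerating: (0,1,5), (1,5,0), (1,5,3), (1,5,4), (1,5,6), (3,4,1), (4,1,5), (4,3,4), (5,0,1), (5,4,1), (5,6,5), (6,0,1), (6,3,4), (6,5,4), (6,5,6).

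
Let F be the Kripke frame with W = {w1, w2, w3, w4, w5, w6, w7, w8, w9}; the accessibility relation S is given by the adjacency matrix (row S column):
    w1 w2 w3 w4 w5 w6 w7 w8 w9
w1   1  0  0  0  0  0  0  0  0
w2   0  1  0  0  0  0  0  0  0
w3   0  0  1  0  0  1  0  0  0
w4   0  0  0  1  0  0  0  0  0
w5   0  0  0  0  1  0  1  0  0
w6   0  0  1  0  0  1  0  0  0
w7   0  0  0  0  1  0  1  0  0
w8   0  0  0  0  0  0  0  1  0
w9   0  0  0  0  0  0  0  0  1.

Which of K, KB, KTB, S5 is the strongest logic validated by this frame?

Symmetric (axiom B): yes — every pair in S has its reverse in S.
Reflexive (axiom T): yes — every world is S-related to itself.
Euclidean (axiom 5): yes — any two successors of a common world are S-related.
So F validates K, KB, KTB, S5. The strongest is S5.

S5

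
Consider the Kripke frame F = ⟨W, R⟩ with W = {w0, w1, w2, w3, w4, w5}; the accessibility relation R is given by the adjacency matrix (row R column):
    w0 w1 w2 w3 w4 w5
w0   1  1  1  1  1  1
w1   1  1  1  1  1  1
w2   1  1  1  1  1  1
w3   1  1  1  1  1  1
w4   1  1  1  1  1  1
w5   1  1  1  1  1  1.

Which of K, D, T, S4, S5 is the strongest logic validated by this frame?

S5

Serial (axiom D): yes — every world has a successor (e.g. w0 R w0).
Reflexive (axiom T): yes — every world is R-related to itself.
Transitive (axiom 4): yes — every two-step R-path is closed by a direct edge.
Euclidean (axiom 5): yes — any two successors of a common world are R-related.
So F validates K, D, T, S4, S5. The strongest is S5.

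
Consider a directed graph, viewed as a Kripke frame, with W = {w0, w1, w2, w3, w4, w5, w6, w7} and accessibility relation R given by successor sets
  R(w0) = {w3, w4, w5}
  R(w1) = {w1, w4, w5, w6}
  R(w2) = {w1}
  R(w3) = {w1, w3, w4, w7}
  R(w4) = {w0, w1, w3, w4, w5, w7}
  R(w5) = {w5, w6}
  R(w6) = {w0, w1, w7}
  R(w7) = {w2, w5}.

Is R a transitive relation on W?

No

Transitive: no — w0 R w3 and w3 R w1, but not w0 R w1.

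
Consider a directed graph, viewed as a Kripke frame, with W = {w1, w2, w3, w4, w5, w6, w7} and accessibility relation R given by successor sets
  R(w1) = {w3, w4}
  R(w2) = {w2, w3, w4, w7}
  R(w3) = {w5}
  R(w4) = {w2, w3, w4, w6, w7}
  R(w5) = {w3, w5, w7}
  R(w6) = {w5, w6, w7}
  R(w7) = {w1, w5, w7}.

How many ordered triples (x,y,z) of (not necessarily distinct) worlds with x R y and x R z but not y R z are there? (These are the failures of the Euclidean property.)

31

Enumerating: (w1,w3,w3), (w1,w3,w4), (w2,w3,w2), (w2,w3,w3), (w2,w3,w4), (w2,w3,w7), (w2,w7,w2), (w2,w7,w3), (w2,w7,w4), (w4,w2,w6), (w4,w3,w2), (w4,w3,w3), … and 19 more.
Total: 31.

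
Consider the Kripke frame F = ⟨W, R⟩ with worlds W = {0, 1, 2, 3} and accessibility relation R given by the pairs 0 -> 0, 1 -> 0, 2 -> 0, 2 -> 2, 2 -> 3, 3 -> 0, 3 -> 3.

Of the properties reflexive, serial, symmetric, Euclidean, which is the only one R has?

serial

Reflexive: no — 1 is not related to itself.
Serial: yes — every world has a successor (e.g. 0 R 0).
Symmetric: no — 1 R 0 but not 0 R 1.
Euclidean: no — 2 R 0 and 2 R 3, but not 0 R 3.
Only serial holds.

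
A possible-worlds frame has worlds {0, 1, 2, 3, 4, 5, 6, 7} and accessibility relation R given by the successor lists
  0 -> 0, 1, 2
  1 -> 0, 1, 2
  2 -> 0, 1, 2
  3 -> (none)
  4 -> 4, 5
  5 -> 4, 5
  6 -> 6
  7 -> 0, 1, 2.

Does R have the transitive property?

Transitive: yes — every two-step R-path is closed by a direct edge.

Yes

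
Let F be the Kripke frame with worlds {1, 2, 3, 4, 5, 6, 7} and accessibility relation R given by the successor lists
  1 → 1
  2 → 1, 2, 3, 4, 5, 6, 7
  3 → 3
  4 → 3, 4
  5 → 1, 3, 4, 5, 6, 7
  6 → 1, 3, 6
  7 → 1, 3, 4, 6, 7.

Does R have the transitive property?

Transitive: yes — every two-step R-path is closed by a direct edge.

Yes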